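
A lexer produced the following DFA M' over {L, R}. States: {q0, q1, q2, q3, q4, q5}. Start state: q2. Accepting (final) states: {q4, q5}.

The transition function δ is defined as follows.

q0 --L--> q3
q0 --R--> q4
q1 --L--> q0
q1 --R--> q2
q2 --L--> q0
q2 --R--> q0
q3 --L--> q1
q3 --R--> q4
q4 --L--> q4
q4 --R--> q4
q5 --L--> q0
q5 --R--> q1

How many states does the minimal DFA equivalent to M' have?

First remove the unreachable states {q5}; 5 states remain.
Initial partition by acceptance: {q4} | {q0,q1,q2,q3}.
Split {q0,q1,q2,q3} by δ(·,R) → {q0,q3} and {q1,q2}.
Split {q0,q3} by δ(·,L) → {q0} and {q3}.
On input R, block {q1,q2} splits into {q1} and {q2}.
No further refinement is possible. Final partition (5 blocks): {q4} | {q0} | {q1} | {q3} | {q2}.

5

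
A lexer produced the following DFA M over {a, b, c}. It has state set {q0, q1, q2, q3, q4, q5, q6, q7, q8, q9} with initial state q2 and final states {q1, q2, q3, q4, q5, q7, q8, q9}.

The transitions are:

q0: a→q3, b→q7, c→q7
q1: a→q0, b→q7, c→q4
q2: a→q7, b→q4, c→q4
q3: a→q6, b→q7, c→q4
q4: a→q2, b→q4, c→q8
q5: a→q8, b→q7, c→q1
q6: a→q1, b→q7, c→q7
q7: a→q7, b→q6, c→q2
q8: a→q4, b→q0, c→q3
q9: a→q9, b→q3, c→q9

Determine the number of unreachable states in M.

2

No path from q2 leads to q5, q9; the other 8 states are all reachable.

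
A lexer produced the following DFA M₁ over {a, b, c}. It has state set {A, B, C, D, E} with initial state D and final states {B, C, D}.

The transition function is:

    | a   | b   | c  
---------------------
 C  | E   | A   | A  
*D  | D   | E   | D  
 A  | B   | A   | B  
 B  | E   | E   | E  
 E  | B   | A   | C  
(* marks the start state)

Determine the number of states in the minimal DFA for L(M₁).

3

Start with accepting vs non-accepting: {B,C,D} | {A,E}.
Split {B,C,D} by δ(·,a) → {B,C} and {D}.
The partition is now stable with 3 blocks: {B,C} | {A,E} | {D}.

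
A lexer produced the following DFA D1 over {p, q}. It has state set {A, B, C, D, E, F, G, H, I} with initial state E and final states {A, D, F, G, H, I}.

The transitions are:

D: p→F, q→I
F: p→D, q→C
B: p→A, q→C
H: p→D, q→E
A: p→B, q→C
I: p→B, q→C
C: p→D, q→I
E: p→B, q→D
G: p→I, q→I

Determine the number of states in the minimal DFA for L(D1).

6

Reachable states from the start: {A,B,C,D,E,F,I}. Unreachable: {G,H} — drop them.
P0 = {A,D,F,I} | {B,C,E}.
Split {A,D,F,I} by δ(·,p) → {A,I} and {D,F}.
Refine {B,C,E} on symbol p: members go to different blocks, giving {B} and {C} and {E}.
On input q, block {D,F} splits into {D} and {F}.
Stable partition: {A,I} | {B} | {D} | {C} | {E} | {F} — 6 equivalence classes.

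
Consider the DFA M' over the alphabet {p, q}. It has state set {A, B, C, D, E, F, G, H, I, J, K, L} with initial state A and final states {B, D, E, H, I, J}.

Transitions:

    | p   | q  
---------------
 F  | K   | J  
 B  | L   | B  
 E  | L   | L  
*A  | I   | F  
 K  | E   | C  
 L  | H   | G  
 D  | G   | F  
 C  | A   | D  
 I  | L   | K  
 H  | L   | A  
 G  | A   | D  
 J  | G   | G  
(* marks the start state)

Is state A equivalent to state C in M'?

First remove the unreachable states {B}; 11 states remain.
Start with accepting vs non-accepting: {D,E,H,I,J} | {A,C,F,G,K,L}.
Refine {A,C,F,G,K,L} on symbol p: members go to different blocks, giving {A,K,L} and {C,F,G}.
Refine {D,E,H,I,J} on symbol p: members go to different blocks, giving {E,H,I} and {D,J}.
Stable partition: {E,H,I} | {A,K,L} | {C,F,G} | {D,J} — 4 equivalence classes.
A and C end up in different blocks, so they are distinguishable. For instance, the string 'p' is accepted from only A.

No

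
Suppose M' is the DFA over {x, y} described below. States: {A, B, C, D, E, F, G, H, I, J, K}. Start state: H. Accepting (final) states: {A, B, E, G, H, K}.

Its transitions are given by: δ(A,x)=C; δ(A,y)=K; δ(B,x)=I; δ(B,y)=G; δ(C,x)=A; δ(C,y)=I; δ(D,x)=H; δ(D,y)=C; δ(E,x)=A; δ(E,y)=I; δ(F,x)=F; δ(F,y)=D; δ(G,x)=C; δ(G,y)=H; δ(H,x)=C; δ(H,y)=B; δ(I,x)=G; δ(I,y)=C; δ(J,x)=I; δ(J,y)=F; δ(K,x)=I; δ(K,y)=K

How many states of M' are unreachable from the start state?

BFS from H reaches {A, B, C, G, H, I, K}; the 4 state(s) D, E, F, J are never visited.

4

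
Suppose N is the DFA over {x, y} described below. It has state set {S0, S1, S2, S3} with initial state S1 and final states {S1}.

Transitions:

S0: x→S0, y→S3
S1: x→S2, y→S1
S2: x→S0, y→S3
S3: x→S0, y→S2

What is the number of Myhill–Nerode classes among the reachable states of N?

All states are reachable from the start state.
Start with accepting vs non-accepting: {S1} | {S0,S2,S3}.
Stable partition: {S1} | {S0,S2,S3} — 2 equivalence classes.

2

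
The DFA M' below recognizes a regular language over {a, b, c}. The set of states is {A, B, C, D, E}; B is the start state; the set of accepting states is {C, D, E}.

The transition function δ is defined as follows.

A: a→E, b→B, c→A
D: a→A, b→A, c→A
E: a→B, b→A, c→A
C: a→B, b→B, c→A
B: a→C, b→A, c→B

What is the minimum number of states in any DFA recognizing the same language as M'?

States {D} cannot be reached from the start state, so discard them.
P0 = {C,E} | {A,B}.
Stable partition: {C,E} | {A,B} — 2 equivalence classes.

2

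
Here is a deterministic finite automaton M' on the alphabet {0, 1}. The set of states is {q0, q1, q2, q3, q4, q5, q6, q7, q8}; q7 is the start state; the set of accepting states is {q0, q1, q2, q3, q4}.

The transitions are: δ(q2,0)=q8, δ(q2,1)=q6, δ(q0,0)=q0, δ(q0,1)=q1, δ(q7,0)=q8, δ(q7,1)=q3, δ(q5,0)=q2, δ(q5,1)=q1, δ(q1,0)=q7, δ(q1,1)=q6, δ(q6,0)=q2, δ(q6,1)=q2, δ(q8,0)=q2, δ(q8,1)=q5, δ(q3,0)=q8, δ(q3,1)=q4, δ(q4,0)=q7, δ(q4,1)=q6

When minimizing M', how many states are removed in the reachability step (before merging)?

1

Starting at q7 and following transitions, the reachable set is {q1, q2, q3, q4, q5, q6, q7, q8}. That leaves q0 unreachable — 1 in total.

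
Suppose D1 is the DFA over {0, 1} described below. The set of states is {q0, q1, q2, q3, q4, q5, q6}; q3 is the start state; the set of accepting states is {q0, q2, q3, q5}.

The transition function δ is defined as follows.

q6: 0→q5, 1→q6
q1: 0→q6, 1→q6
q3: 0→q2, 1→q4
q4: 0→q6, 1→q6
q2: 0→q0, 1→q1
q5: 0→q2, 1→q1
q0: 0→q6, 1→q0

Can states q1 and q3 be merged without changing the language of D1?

No

Every state is reachable, so we keep all 7.
Initial partition by acceptance: {q0,q2,q3,q5} | {q1,q4,q6}.
Split {q0,q2,q3,q5} by δ(·,0) → {q2,q3,q5} and {q0}.
On input 0, block {q2,q3,q5} splits into {q3,q5} and {q2}.
Split {q1,q4,q6} by δ(·,0) → {q1,q4} and {q6}.
No further refinement is possible. Final partition (5 blocks): {q3,q5} | {q1,q4} | {q0} | {q2} | {q6}.
q1 and q3 end up in different blocks, so they are distinguishable. For instance, the string 'ε' is accepted from only q3.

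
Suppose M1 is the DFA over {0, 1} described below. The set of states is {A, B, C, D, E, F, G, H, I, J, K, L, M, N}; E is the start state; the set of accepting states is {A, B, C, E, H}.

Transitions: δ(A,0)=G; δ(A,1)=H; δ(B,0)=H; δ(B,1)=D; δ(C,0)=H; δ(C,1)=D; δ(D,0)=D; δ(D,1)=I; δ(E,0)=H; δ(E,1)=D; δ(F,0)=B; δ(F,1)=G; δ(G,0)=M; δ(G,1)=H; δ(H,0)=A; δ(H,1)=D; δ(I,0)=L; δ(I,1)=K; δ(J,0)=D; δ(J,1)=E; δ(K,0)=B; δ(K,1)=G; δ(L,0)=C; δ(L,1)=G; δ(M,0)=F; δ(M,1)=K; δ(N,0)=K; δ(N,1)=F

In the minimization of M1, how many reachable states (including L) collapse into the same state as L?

Reachable states from the start: {A,B,C,D,E,F,G,H,I,K,L,M}. Unreachable: {J,N} — drop them.
Start with accepting vs non-accepting: {A,B,C,E,H} | {D,F,G,I,K,L,M}.
Refine {A,B,C,E,H} on symbol 0: members go to different blocks, giving {B,C,E,H} and {A}.
Split {B,C,E,H} by δ(·,0) → {B,C,E} and {H}.
On input 0, block {D,F,G,I,K,L,M} splits into {D,G,I,M} and {F,K,L}.
On input 0, block {D,G,I,M} splits into {D,G} and {I,M}.
On input 0, block {D,G} splits into {D} and {G}.
No further refinement is possible. Final partition (7 blocks): {B,C,E} | {D} | {A} | {H} | {F,K,L} | {I,M} | {G}.
The equivalence class containing L is {F,K,L}, of size 3.

3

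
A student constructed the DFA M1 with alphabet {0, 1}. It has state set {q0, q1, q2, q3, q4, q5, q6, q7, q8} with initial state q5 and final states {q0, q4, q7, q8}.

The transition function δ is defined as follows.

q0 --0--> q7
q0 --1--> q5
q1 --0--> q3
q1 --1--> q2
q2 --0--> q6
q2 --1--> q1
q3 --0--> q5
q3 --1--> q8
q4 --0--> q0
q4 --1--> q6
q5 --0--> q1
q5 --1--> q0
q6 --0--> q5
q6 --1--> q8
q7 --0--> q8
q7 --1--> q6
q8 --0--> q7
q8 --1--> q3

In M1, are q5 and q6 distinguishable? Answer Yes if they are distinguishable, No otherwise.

Yes

Reachable states from the start: {q0,q1,q2,q3,q5,q6,q7,q8}. Unreachable: {q4} — drop them.
P0 = {q0,q7,q8} | {q1,q2,q3,q5,q6}.
Split {q1,q2,q3,q5,q6} by δ(·,1) → {q3,q5,q6} and {q1,q2}.
Refine {q3,q5,q6} on symbol 0: members go to different blocks, giving {q3,q6} and {q5}.
Refine {q0,q7,q8} on symbol 1: members go to different blocks, giving {q7,q8} and {q0}.
The partition is now stable with 5 blocks: {q7,q8} | {q3,q6} | {q1,q2} | {q5} | {q0}.
q5 and q6 end up in different blocks, so they are distinguishable. For instance, the string '01' is accepted from only q6.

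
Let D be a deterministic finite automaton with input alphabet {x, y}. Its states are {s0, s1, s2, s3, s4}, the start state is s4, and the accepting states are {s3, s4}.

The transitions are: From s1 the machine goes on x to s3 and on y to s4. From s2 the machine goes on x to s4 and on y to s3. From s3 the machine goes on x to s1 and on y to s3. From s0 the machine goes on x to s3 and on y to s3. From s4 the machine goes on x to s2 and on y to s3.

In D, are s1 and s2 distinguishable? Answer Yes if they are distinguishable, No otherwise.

No

First remove the unreachable states {s0}; 4 states remain.
Start with accepting vs non-accepting: {s3,s4} | {s1,s2}.
Stable partition: {s3,s4} | {s1,s2} — 2 equivalence classes.
s1 and s2 lie in the same block of the stable partition, so they are equivalent — no string distinguishes them.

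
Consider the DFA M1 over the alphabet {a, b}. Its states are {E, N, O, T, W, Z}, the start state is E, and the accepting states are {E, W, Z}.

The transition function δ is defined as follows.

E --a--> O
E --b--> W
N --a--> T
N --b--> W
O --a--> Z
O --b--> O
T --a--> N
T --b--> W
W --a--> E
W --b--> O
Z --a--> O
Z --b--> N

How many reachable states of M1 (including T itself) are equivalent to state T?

Every state is reachable, so we keep all 6.
Start with accepting vs non-accepting: {E,W,Z} | {N,O,T}.
On input a, block {E,W,Z} splits into {E,Z} and {W}.
On input b, block {E,Z} splits into {E} and {Z}.
Split {N,O,T} by δ(·,a) → {N,T} and {O}.
The partition is now stable with 5 blocks: {E} | {N,T} | {W} | {Z} | {O}.
State T belongs to the block {N,T}, which has 2 states.

2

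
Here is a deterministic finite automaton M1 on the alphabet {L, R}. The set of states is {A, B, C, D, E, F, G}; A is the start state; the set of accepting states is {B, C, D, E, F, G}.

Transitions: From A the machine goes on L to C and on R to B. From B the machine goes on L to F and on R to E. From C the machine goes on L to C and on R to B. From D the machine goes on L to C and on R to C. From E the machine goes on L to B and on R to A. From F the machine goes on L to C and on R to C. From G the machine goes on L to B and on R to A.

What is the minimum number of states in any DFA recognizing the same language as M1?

Reachable states from the start: {A,B,C,E,F}. Unreachable: {D,G} — drop them.
P0 = {B,C,E,F} | {A}.
Split {B,C,E,F} by δ(·,R) → {B,C,F} and {E}.
Refine {B,C,F} on symbol R: members go to different blocks, giving {C,F} and {B}.
Split {C,F} by δ(·,R) → {C} and {F}.
Stable partition: {C} | {A} | {E} | {B} | {F} — 5 equivalence classes.

5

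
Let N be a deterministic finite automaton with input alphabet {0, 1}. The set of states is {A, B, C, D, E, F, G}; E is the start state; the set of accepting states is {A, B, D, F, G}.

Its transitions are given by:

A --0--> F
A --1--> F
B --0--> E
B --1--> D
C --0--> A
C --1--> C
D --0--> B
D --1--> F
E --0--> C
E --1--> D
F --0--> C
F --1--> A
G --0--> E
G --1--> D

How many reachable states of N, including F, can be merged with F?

1

First remove the unreachable states {G}; 6 states remain.
P0 = {A,B,D,F} | {C,E}.
Split {A,B,D,F} by δ(·,0) → {A,D} and {B,F}.
On input 0, block {C,E} splits into {C} and {E}.
Refine {B,F} on symbol 0: members go to different blocks, giving {B} and {F}.
Refine {A,D} on symbol 0: members go to different blocks, giving {A} and {D}.
No further refinement is possible. Final partition (6 blocks): {A} | {C} | {B} | {E} | {F} | {D}.
The equivalence class containing F is {F}, of size 1.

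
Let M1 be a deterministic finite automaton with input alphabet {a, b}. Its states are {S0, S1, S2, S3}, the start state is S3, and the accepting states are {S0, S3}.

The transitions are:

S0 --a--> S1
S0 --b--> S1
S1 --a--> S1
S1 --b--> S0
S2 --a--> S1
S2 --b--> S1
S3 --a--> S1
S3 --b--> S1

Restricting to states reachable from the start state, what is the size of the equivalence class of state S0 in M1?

States {S2} cannot be reached from the start state, so discard them.
Start with accepting vs non-accepting: {S0,S3} | {S1}.
The partition is now stable with 2 blocks: {S0,S3} | {S1}.
State S0 belongs to the block {S0,S3}, which has 2 states.

2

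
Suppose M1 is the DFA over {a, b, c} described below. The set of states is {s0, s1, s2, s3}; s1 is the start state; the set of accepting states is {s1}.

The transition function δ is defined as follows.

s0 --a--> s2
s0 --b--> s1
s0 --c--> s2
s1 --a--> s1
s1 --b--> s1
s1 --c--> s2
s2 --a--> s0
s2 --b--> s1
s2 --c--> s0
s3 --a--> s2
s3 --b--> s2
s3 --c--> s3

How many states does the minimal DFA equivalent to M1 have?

Reachable states from the start: {s0,s1,s2}. Unreachable: {s3} — drop them.
Initial partition by acceptance: {s1} | {s0,s2}.
The partition is now stable with 2 blocks: {s1} | {s0,s2}.

2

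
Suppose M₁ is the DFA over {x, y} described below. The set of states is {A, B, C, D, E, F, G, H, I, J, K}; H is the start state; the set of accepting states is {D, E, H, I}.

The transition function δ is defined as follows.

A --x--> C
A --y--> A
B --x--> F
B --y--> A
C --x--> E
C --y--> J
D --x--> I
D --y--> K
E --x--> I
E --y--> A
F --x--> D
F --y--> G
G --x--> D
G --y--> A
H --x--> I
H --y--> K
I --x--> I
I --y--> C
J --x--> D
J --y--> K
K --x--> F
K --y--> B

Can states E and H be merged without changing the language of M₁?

Yes

P0 = {D,E,H,I} | {A,B,C,F,G,J,K}.
Refine {A,B,C,F,G,J,K} on symbol x: members go to different blocks, giving {C,F,G,J} and {A,B,K}.
Split {D,E,H,I} by δ(·,y) → {D,E,H} and {I}.
On input y, block {C,F,G,J} splits into {C,F} and {G,J}.
Stable partition: {D,E,H} | {C,F} | {A,B,K} | {I} | {G,J} — 5 equivalence classes.
E and H lie in the same block of the stable partition, so they are equivalent — no string distinguishes them.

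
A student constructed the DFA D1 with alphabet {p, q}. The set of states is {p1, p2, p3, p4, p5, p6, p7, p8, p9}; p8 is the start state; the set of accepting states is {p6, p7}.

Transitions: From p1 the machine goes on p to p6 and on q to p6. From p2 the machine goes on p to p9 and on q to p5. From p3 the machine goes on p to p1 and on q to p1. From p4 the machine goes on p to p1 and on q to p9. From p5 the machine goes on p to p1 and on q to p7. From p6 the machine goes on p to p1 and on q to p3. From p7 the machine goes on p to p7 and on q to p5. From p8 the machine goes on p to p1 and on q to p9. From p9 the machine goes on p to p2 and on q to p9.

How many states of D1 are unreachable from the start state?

1

BFS from p8 reaches {p1, p2, p3, p5, p6, p7, p8, p9}; the 1 state(s) p4 are never visited.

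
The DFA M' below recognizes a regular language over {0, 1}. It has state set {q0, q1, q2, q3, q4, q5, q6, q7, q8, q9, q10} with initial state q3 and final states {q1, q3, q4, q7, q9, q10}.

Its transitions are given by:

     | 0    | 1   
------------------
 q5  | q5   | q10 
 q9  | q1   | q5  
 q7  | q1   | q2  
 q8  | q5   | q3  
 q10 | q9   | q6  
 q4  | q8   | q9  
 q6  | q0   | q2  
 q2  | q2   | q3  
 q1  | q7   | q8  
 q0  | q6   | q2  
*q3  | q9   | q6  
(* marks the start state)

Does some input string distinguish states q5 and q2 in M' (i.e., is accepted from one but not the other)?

States {q4} cannot be reached from the start state, so discard them.
P0 = {q1,q3,q7,q9,q10} | {q0,q2,q5,q6,q8}.
Refine {q0,q2,q5,q6,q8} on symbol 1: members go to different blocks, giving {q2,q5,q8} and {q0,q6}.
On input 1, block {q1,q3,q7,q9,q10} splits into {q1,q7,q9} and {q3,q10}.
Stable partition: {q1,q7,q9} | {q2,q5,q8} | {q0,q6} | {q3,q10} — 4 equivalence classes.
q5 and q2 lie in the same block of the stable partition, so they are equivalent — no string distinguishes them.

No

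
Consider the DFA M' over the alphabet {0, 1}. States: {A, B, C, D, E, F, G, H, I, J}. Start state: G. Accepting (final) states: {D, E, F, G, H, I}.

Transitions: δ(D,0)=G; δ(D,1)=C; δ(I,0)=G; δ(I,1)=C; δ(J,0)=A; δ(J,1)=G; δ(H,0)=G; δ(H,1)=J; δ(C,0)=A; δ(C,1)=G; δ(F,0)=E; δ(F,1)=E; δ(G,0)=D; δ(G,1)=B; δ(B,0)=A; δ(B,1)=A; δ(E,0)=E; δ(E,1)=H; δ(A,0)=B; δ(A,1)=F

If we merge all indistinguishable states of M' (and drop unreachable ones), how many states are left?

7

States {I} cannot be reached from the start state, so discard them.
P0 = {D,E,F,G,H} | {A,B,C,J}.
On input 1, block {D,E,F,G,H} splits into {D,G,H} and {E,F}.
Split {A,B,C,J} by δ(·,1) → {C,J} and {A} and {B}.
Refine {D,G,H} on symbol 1: members go to different blocks, giving {D,H} and {G}.
On input 1, block {E,F} splits into {E} and {F}.
Stable partition: {D,H} | {C,J} | {E} | {A} | {B} | {G} | {F} — 7 equivalence classes.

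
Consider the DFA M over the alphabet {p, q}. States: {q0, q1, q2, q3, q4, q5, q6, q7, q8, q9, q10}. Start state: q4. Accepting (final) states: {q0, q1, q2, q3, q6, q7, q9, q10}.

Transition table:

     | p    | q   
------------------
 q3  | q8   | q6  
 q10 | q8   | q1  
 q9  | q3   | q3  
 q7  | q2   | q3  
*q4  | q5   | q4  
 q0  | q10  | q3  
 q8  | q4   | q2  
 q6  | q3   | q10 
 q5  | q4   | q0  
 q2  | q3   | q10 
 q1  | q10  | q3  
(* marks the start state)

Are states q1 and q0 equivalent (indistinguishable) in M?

Yes

Reachable states from the start: {q0,q1,q2,q3,q4,q5,q6,q8,q10}. Unreachable: {q7,q9} — drop them.
Start with accepting vs non-accepting: {q0,q1,q2,q3,q6,q10} | {q4,q5,q8}.
Split {q0,q1,q2,q3,q6,q10} by δ(·,p) → {q0,q1,q2,q6} and {q3,q10}.
Split {q4,q5,q8} by δ(·,q) → {q5,q8} and {q4}.
Stable partition: {q0,q1,q2,q6} | {q5,q8} | {q3,q10} | {q4} — 4 equivalence classes.
q1 and q0 lie in the same block of the stable partition, so they are equivalent — no string distinguishes them.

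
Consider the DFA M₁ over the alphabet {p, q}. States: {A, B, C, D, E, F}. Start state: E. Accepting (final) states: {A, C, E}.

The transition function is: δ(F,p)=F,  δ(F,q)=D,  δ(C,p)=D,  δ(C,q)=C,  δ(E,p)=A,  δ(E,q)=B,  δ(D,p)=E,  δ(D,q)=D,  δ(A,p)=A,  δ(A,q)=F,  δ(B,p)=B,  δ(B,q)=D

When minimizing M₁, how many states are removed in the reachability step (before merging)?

Starting at E and following transitions, the reachable set is {A, B, D, E, F}. That leaves C unreachable — 1 in total.

1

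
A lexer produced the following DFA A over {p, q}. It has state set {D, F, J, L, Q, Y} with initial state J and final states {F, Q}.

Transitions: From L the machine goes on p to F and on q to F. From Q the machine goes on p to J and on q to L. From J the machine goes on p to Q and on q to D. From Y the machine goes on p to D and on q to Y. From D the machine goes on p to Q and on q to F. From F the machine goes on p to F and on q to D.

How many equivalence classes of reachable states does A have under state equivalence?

Reachable states from the start: {D,F,J,L,Q}. Unreachable: {Y} — drop them.
Start with accepting vs non-accepting: {F,Q} | {D,J,L}.
On input p, block {F,Q} splits into {Q} and {F}.
Refine {D,J,L} on symbol p: members go to different blocks, giving {D,J} and {L}.
On input q, block {D,J} splits into {J} and {D}.
Stable partition: {Q} | {J} | {F} | {L} | {D} — 5 equivalence classes.

5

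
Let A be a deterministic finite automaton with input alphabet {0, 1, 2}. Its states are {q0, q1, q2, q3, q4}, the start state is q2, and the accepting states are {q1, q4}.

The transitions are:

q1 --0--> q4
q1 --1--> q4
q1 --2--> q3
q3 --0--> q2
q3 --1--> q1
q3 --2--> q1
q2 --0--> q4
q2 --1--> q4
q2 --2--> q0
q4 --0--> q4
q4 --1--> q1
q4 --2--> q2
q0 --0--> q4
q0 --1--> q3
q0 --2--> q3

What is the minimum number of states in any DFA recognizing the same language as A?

Initial partition by acceptance: {q1,q4} | {q0,q2,q3}.
Refine {q0,q2,q3} on symbol 0: members go to different blocks, giving {q0,q2} and {q3}.
On input 2, block {q1,q4} splits into {q1} and {q4}.
Split {q0,q2} by δ(·,1) → {q0} and {q2}.
No further refinement is possible. Final partition (5 blocks): {q1} | {q0} | {q3} | {q4} | {q2}.

5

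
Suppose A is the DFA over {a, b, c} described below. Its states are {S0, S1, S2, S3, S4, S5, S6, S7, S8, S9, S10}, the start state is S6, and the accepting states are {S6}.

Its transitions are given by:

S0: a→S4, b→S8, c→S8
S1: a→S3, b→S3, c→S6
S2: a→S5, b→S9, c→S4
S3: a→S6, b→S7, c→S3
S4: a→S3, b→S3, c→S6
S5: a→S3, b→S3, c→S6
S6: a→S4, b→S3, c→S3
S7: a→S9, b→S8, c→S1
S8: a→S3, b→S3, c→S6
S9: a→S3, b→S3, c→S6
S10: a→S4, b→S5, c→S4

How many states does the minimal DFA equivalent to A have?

Reachable states from the start: {S1,S3,S4,S6,S7,S8,S9}. Unreachable: {S0,S2,S5,S10} — drop them.
Start with accepting vs non-accepting: {S6} | {S1,S3,S4,S7,S8,S9}.
On input a, block {S1,S3,S4,S7,S8,S9} splits into {S1,S4,S7,S8,S9} and {S3}.
On input a, block {S1,S4,S7,S8,S9} splits into {S1,S4,S8,S9} and {S7}.
Stable partition: {S6} | {S1,S4,S8,S9} | {S3} | {S7} — 4 equivalence classes.

4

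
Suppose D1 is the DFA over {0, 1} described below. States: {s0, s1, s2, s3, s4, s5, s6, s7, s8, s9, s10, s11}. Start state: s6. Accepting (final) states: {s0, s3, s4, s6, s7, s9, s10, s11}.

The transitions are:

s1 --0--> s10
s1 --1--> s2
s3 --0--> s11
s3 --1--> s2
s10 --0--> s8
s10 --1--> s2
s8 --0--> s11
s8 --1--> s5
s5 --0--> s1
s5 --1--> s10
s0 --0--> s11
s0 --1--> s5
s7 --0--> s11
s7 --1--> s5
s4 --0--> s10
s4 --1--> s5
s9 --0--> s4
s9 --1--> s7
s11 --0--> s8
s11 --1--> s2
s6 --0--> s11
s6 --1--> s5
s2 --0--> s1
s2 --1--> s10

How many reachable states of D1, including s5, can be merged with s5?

Reachable states from the start: {s1,s2,s5,s6,s8,s10,s11}. Unreachable: {s0,s3,s4,s7,s9} — drop them.
Initial partition by acceptance: {s6,s10,s11} | {s1,s2,s5,s8}.
Split {s6,s10,s11} by δ(·,0) → {s10,s11} and {s6}.
Refine {s1,s2,s5,s8} on symbol 0: members go to different blocks, giving {s1,s8} and {s2,s5}.
Stable partition: {s10,s11} | {s1,s8} | {s6} | {s2,s5} — 4 equivalence classes.
State s5 belongs to the block {s2,s5}, which has 2 states.

2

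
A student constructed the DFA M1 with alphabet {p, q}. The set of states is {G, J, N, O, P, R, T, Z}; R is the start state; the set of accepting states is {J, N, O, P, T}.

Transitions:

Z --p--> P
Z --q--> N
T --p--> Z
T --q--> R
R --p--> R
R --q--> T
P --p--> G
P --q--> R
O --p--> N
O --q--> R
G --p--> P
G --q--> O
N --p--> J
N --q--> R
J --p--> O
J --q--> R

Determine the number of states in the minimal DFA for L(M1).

Initial partition by acceptance: {J,N,O,P,T} | {G,R,Z}.
On input p, block {J,N,O,P,T} splits into {J,N,O} and {P,T}.
On input p, block {G,R,Z} splits into {G,Z} and {R}.
The partition is now stable with 4 blocks: {J,N,O} | {G,Z} | {P,T} | {R}.

4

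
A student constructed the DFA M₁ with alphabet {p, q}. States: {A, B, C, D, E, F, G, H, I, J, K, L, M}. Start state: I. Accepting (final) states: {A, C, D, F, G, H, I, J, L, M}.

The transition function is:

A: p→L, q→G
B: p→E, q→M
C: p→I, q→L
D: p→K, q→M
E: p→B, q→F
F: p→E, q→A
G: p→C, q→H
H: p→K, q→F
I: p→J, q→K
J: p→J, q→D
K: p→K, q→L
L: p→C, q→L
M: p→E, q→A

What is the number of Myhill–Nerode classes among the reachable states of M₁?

10

All states are reachable from the start state.
P0 = {A,C,D,F,G,H,I,J,L,M} | {B,E,K}.
On input p, block {A,C,D,F,G,H,I,J,L,M} splits into {A,C,G,I,J,L} and {D,F,H,M}.
Split {A,C,G,I,J,L} by δ(·,q) → {A,C,L} and {G,J} and {I}.
Refine {A,C,L} on symbol p: members go to different blocks, giving {A,L} and {C}.
On input p, block {A,L} splits into {A} and {L}.
Split {B,E,K} by δ(·,q) → {B,E} and {K}.
Split {D,F,H,M} by δ(·,p) → {D,H} and {F,M}.
Refine {G,J} on symbol p: members go to different blocks, giving {G} and {J}.
No further refinement is possible. Final partition (10 blocks): {A} | {B,E} | {D,H} | {G} | {I} | {C} | {L} | {K} | {F,M} | {J}.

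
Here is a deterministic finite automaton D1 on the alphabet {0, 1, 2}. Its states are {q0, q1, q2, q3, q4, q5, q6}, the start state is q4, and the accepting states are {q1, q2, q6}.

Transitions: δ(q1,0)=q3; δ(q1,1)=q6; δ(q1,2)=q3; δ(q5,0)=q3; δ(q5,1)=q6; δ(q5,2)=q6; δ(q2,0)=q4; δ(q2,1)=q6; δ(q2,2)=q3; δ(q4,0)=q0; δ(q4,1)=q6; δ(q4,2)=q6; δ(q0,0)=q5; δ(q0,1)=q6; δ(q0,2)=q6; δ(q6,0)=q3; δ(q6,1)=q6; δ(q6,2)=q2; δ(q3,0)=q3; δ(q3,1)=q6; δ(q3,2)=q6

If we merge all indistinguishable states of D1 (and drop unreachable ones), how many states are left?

3

Reachable states from the start: {q0,q2,q3,q4,q5,q6}. Unreachable: {q1} — drop them.
P0 = {q2,q6} | {q0,q3,q4,q5}.
On input 2, block {q2,q6} splits into {q2} and {q6}.
Stable partition: {q2} | {q0,q3,q4,q5} | {q6} — 3 equivalence classes.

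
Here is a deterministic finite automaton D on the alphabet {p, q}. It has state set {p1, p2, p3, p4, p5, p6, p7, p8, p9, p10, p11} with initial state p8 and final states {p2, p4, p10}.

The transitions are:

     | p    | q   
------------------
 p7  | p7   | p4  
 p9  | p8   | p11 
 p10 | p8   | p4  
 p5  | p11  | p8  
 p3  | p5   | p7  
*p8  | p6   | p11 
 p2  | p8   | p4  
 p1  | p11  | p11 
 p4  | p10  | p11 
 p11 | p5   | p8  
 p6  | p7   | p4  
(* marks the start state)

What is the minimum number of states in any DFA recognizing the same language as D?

First remove the unreachable states {p1,p2,p3,p9}; 7 states remain.
P0 = {p4,p10} | {p5,p6,p7,p8,p11}.
Split {p4,p10} by δ(·,p) → {p4} and {p10}.
On input q, block {p5,p6,p7,p8,p11} splits into {p5,p8,p11} and {p6,p7}.
On input p, block {p5,p8,p11} splits into {p5,p11} and {p8}.
The partition is now stable with 5 blocks: {p4} | {p5,p11} | {p10} | {p6,p7} | {p8}.

5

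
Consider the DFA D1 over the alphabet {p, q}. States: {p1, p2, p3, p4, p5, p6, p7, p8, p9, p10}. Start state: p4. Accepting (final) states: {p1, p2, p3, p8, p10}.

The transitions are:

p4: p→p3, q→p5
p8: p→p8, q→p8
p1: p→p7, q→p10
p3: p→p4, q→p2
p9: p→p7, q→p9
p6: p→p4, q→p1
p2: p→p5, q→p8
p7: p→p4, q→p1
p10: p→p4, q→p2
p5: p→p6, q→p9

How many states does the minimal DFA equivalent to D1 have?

All states are reachable from the start state.
Initial partition by acceptance: {p1,p2,p3,p8,p10} | {p4,p5,p6,p7,p9}.
Refine {p1,p2,p3,p8,p10} on symbol p: members go to different blocks, giving {p1,p2,p3,p10} and {p8}.
Split {p1,p2,p3,p10} by δ(·,q) → {p1,p3,p10} and {p2}.
On input q, block {p1,p3,p10} splits into {p3,p10} and {p1}.
On input p, block {p4,p5,p6,p7,p9} splits into {p5,p6,p7,p9} and {p4}.
Refine {p5,p6,p7,p9} on symbol p: members go to different blocks, giving {p5,p9} and {p6,p7}.
The partition is now stable with 7 blocks: {p3,p10} | {p5,p9} | {p8} | {p2} | {p1} | {p4} | {p6,p7}.

7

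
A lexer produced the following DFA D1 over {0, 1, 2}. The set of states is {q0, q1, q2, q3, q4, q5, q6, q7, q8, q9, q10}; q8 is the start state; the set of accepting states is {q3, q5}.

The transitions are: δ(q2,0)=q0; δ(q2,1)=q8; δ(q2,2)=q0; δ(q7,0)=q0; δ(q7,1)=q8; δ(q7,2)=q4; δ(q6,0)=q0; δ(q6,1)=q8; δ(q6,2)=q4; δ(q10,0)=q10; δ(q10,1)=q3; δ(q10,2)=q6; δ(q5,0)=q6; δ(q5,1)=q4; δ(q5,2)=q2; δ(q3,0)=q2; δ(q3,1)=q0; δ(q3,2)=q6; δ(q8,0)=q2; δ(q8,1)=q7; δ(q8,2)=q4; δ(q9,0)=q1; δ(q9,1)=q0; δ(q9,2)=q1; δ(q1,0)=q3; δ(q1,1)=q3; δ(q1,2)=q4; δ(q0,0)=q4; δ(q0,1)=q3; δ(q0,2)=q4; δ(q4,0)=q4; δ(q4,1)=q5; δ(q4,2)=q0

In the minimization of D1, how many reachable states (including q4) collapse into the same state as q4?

2

First remove the unreachable states {q1,q9,q10}; 8 states remain.
Start with accepting vs non-accepting: {q3,q5} | {q0,q2,q4,q6,q7,q8}.
Refine {q0,q2,q4,q6,q7,q8} on symbol 1: members go to different blocks, giving {q2,q6,q7,q8} and {q0,q4}.
On input 0, block {q2,q6,q7,q8} splits into {q2,q6,q7} and {q8}.
The partition is now stable with 4 blocks: {q3,q5} | {q2,q6,q7} | {q0,q4} | {q8}.
The equivalence class containing q4 is {q0,q4}, of size 2.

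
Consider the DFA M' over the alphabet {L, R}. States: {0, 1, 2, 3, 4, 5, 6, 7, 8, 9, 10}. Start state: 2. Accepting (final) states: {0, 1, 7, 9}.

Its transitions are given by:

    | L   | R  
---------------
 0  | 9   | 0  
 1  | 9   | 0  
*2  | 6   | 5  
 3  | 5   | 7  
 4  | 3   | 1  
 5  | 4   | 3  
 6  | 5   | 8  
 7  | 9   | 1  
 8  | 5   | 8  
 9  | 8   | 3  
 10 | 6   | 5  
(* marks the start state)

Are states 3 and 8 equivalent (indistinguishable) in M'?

Reachable states from the start: {0,1,2,3,4,5,6,7,8,9}. Unreachable: {10} — drop them.
Start with accepting vs non-accepting: {0,1,7,9} | {2,3,4,5,6,8}.
Refine {0,1,7,9} on symbol L: members go to different blocks, giving {0,1,7} and {9}.
On input R, block {2,3,4,5,6,8} splits into {2,5,6,8} and {3,4}.
On input L, block {2,5,6,8} splits into {2,6,8} and {5}.
On input L, block {2,6,8} splits into {6,8} and {2}.
Split {3,4} by δ(·,L) → {3} and {4}.
Stable partition: {0,1,7} | {6,8} | {9} | {3} | {5} | {2} | {4} — 7 equivalence classes.
3 and 8 end up in different blocks, so they are distinguishable. For instance, the string 'R' is accepted from only 3.

No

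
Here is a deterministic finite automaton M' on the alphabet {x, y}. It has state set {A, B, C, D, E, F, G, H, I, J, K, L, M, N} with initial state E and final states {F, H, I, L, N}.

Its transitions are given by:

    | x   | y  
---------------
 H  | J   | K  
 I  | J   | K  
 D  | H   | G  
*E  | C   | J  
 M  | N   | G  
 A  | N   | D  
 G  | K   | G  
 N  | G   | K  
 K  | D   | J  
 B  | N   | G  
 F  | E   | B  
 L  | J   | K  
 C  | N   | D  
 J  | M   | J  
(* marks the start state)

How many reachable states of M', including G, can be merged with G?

States {A,B,F,I,L} cannot be reached from the start state, so discard them.
Start with accepting vs non-accepting: {H,N} | {C,D,E,G,J,K,M}.
Refine {C,D,E,G,J,K,M} on symbol x: members go to different blocks, giving {E,G,J,K} and {C,D,M}.
Split {E,G,J,K} by δ(·,x) → {E,J,K} and {G}.
On input x, block {H,N} splits into {H} and {N}.
On input x, block {C,D,M} splits into {C,M} and {D}.
On input x, block {E,J,K} splits into {E,J} and {K}.
Refine {C,M} on symbol y: members go to different blocks, giving {C} and {M}.
On input x, block {E,J} splits into {E} and {J}.
No further refinement is possible. Final partition (9 blocks): {H} | {E} | {C} | {G} | {N} | {D} | {K} | {M} | {J}.
The equivalence class containing G is {G}, of size 1.

1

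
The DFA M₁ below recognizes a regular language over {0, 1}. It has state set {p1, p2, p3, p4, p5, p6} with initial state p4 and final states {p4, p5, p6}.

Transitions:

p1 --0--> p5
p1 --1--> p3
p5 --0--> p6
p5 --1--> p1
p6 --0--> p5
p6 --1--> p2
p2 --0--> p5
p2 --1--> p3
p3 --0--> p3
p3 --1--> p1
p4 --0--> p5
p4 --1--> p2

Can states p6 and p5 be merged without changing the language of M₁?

All states are reachable from the start state.
P0 = {p4,p5,p6} | {p1,p2,p3}.
On input 0, block {p1,p2,p3} splits into {p1,p2} and {p3}.
Stable partition: {p4,p5,p6} | {p1,p2} | {p3} — 3 equivalence classes.
p6 and p5 lie in the same block of the stable partition, so they are equivalent — no string distinguishes them.

Yes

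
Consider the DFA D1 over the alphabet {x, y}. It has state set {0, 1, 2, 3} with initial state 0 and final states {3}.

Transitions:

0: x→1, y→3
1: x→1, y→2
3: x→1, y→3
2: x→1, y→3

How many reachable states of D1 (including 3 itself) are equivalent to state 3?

1

All states are reachable from the start state.
P0 = {3} | {0,1,2}.
Refine {0,1,2} on symbol y: members go to different blocks, giving {0,2} and {1}.
Stable partition: {3} | {0,2} | {1} — 3 equivalence classes.
The equivalence class containing 3 is {3}, of size 1.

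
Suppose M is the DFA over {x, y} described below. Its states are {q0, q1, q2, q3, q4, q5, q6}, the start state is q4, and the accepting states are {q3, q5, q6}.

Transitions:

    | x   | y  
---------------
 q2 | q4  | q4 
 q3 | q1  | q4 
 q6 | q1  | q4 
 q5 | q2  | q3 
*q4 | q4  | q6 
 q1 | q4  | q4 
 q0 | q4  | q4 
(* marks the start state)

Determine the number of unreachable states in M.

4

BFS from q4 reaches {q1, q4, q6}; the 4 state(s) q0, q2, q3, q5 are never visited.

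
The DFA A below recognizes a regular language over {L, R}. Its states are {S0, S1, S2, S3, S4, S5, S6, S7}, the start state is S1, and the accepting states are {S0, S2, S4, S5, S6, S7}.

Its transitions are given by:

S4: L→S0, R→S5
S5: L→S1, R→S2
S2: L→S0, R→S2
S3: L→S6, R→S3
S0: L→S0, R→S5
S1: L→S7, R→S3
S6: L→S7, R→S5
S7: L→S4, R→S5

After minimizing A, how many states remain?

All states are reachable from the start state.
Start with accepting vs non-accepting: {S0,S2,S4,S5,S6,S7} | {S1,S3}.
Refine {S0,S2,S4,S5,S6,S7} on symbol L: members go to different blocks, giving {S0,S2,S4,S6,S7} and {S5}.
Refine {S0,S2,S4,S6,S7} on symbol R: members go to different blocks, giving {S0,S4,S6,S7} and {S2}.
No further refinement is possible. Final partition (4 blocks): {S0,S4,S6,S7} | {S1,S3} | {S5} | {S2}.

4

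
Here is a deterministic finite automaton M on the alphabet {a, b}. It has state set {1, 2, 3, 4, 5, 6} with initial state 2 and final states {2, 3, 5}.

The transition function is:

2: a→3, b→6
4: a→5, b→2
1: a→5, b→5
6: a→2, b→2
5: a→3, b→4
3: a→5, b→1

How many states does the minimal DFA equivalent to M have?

2

P0 = {2,3,5} | {1,4,6}.
No further refinement is possible. Final partition (2 blocks): {2,3,5} | {1,4,6}.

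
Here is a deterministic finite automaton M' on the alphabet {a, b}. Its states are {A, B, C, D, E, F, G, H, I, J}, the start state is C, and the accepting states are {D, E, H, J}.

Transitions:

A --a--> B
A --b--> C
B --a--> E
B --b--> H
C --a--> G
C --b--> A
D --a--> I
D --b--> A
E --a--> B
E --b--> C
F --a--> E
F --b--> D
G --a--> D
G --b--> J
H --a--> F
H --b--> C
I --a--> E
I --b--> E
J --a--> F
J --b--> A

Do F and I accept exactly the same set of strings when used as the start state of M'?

P0 = {D,E,H,J} | {A,B,C,F,G,I}.
On input a, block {A,B,C,F,G,I} splits into {B,F,G,I} and {A,C}.
No further refinement is possible. Final partition (3 blocks): {D,E,H,J} | {B,F,G,I} | {A,C}.
F and I lie in the same block of the stable partition, so they are equivalent — no string distinguishes them.

Yes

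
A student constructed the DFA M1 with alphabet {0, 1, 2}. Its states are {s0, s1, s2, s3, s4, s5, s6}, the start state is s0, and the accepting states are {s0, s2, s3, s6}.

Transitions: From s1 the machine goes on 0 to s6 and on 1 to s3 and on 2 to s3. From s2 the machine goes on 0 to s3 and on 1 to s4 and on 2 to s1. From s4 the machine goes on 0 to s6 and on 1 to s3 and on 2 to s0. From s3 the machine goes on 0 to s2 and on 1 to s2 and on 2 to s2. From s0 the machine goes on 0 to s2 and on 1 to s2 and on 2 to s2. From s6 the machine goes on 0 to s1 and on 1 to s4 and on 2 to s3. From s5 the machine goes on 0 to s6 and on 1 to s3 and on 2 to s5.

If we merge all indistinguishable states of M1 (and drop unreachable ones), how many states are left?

Reachable states from the start: {s0,s1,s2,s3,s4,s6}. Unreachable: {s5} — drop them.
Start with accepting vs non-accepting: {s0,s2,s3,s6} | {s1,s4}.
On input 0, block {s0,s2,s3,s6} splits into {s0,s2,s3} and {s6}.
Split {s0,s2,s3} by δ(·,1) → {s0,s3} and {s2}.
No further refinement is possible. Final partition (4 blocks): {s0,s3} | {s1,s4} | {s6} | {s2}.

4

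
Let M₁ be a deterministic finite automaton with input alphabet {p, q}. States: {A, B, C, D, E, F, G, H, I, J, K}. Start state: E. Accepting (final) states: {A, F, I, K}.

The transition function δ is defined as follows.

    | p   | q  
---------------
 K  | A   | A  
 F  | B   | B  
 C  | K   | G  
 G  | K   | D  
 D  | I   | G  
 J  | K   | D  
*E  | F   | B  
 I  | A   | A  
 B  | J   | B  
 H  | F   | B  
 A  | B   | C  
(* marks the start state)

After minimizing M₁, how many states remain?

6

First remove the unreachable states {H}; 10 states remain.
P0 = {A,F,I,K} | {B,C,D,E,G,J}.
Refine {A,F,I,K} on symbol p: members go to different blocks, giving {A,F} and {I,K}.
Refine {B,C,D,E,G,J} on symbol p: members go to different blocks, giving {C,D,G,J} and {B} and {E}.
On input q, block {A,F} splits into {A} and {F}.
The partition is now stable with 6 blocks: {A} | {C,D,G,J} | {I,K} | {B} | {E} | {F}.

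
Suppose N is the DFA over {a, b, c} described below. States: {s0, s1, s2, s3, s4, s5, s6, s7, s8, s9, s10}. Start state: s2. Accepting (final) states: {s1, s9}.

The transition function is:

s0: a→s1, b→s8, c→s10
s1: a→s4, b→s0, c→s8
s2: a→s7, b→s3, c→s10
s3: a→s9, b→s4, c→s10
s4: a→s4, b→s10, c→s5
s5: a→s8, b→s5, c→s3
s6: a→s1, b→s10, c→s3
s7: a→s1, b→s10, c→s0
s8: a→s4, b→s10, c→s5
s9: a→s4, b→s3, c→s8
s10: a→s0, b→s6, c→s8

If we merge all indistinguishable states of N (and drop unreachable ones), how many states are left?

7

Every state is reachable, so we keep all 11.
Initial partition by acceptance: {s1,s9} | {s0,s2,s3,s4,s5,s6,s7,s8,s10}.
Refine {s0,s2,s3,s4,s5,s6,s7,s8,s10} on symbol a: members go to different blocks, giving {s2,s4,s5,s8,s10} and {s0,s3,s6,s7}.
On input a, block {s2,s4,s5,s8,s10} splits into {s4,s5,s8} and {s2,s10}.
On input b, block {s4,s5,s8} splits into {s4,s8} and {s5}.
Refine {s0,s3,s6,s7} on symbol b: members go to different blocks, giving {s0,s3} and {s6,s7}.
Refine {s2,s10} on symbol a: members go to different blocks, giving {s2} and {s10}.
No further refinement is possible. Final partition (7 blocks): {s1,s9} | {s4,s8} | {s0,s3} | {s2} | {s5} | {s6,s7} | {s10}.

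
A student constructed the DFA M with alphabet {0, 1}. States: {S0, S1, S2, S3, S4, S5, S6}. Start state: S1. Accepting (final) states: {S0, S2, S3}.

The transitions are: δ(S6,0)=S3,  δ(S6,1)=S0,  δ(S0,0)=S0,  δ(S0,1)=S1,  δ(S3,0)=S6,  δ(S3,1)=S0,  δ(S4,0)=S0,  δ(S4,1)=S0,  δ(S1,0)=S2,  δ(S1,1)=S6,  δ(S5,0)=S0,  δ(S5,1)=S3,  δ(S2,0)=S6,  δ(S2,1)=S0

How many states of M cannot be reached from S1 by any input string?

2

No path from S1 leads to S4, S5; the other 5 states are all reachable.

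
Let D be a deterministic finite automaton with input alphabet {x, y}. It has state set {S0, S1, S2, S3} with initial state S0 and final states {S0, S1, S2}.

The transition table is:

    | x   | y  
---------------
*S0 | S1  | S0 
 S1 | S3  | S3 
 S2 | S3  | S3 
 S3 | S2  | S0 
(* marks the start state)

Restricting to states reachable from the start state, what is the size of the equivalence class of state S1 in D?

2

Initial partition by acceptance: {S0,S1,S2} | {S3}.
On input x, block {S0,S1,S2} splits into {S1,S2} and {S0}.
The partition is now stable with 3 blocks: {S1,S2} | {S3} | {S0}.
State S1 belongs to the block {S1,S2}, which has 2 states.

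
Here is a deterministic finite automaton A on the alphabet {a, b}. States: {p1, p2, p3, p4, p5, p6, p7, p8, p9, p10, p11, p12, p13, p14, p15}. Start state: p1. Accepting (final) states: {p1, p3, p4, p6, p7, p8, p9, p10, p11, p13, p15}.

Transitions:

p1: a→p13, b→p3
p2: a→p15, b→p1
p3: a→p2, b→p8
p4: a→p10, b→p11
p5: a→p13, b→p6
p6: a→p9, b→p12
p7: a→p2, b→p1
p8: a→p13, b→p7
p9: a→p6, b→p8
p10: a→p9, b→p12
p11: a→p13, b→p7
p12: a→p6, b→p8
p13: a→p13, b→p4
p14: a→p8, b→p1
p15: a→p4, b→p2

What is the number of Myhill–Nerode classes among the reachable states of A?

First remove the unreachable states {p5,p14}; 13 states remain.
Initial partition by acceptance: {p1,p3,p4,p6,p7,p8,p9,p10,p11,p13,p15} | {p2,p12}.
On input a, block {p1,p3,p4,p6,p7,p8,p9,p10,p11,p13,p15} splits into {p1,p4,p6,p8,p9,p10,p11,p13,p15} and {p3,p7}.
Split {p1,p4,p6,p8,p9,p10,p11,p13,p15} by δ(·,b) → {p1,p8,p11} and {p4,p9,p13} and {p6,p10,p15}.
On input a, block {p4,p9,p13} splits into {p4,p9} and {p13}.
The partition is now stable with 6 blocks: {p1,p8,p11} | {p2,p12} | {p3,p7} | {p4,p9} | {p6,p10,p15} | {p13}.

6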